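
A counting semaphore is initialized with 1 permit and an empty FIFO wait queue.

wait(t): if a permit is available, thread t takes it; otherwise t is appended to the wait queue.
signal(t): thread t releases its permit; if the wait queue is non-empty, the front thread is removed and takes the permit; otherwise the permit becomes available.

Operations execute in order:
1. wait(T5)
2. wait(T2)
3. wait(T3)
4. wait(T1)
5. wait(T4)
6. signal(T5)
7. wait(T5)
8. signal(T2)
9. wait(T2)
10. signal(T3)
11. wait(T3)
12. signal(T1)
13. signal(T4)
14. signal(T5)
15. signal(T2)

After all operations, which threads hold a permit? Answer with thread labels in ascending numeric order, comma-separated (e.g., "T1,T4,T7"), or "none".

Step 1: wait(T5) -> count=0 queue=[] holders={T5}
Step 2: wait(T2) -> count=0 queue=[T2] holders={T5}
Step 3: wait(T3) -> count=0 queue=[T2,T3] holders={T5}
Step 4: wait(T1) -> count=0 queue=[T2,T3,T1] holders={T5}
Step 5: wait(T4) -> count=0 queue=[T2,T3,T1,T4] holders={T5}
Step 6: signal(T5) -> count=0 queue=[T3,T1,T4] holders={T2}
Step 7: wait(T5) -> count=0 queue=[T3,T1,T4,T5] holders={T2}
Step 8: signal(T2) -> count=0 queue=[T1,T4,T5] holders={T3}
Step 9: wait(T2) -> count=0 queue=[T1,T4,T5,T2] holders={T3}
Step 10: signal(T3) -> count=0 queue=[T4,T5,T2] holders={T1}
Step 11: wait(T3) -> count=0 queue=[T4,T5,T2,T3] holders={T1}
Step 12: signal(T1) -> count=0 queue=[T5,T2,T3] holders={T4}
Step 13: signal(T4) -> count=0 queue=[T2,T3] holders={T5}
Step 14: signal(T5) -> count=0 queue=[T3] holders={T2}
Step 15: signal(T2) -> count=0 queue=[] holders={T3}
Final holders: T3

Answer: T3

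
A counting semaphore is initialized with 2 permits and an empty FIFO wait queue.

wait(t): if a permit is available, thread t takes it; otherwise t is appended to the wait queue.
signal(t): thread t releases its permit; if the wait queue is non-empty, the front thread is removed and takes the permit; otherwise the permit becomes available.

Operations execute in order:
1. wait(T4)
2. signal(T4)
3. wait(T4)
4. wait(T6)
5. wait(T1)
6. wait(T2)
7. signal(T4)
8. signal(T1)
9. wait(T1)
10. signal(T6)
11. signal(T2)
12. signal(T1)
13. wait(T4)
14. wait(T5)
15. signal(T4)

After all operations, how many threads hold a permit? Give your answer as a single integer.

Step 1: wait(T4) -> count=1 queue=[] holders={T4}
Step 2: signal(T4) -> count=2 queue=[] holders={none}
Step 3: wait(T4) -> count=1 queue=[] holders={T4}
Step 4: wait(T6) -> count=0 queue=[] holders={T4,T6}
Step 5: wait(T1) -> count=0 queue=[T1] holders={T4,T6}
Step 6: wait(T2) -> count=0 queue=[T1,T2] holders={T4,T6}
Step 7: signal(T4) -> count=0 queue=[T2] holders={T1,T6}
Step 8: signal(T1) -> count=0 queue=[] holders={T2,T6}
Step 9: wait(T1) -> count=0 queue=[T1] holders={T2,T6}
Step 10: signal(T6) -> count=0 queue=[] holders={T1,T2}
Step 11: signal(T2) -> count=1 queue=[] holders={T1}
Step 12: signal(T1) -> count=2 queue=[] holders={none}
Step 13: wait(T4) -> count=1 queue=[] holders={T4}
Step 14: wait(T5) -> count=0 queue=[] holders={T4,T5}
Step 15: signal(T4) -> count=1 queue=[] holders={T5}
Final holders: {T5} -> 1 thread(s)

Answer: 1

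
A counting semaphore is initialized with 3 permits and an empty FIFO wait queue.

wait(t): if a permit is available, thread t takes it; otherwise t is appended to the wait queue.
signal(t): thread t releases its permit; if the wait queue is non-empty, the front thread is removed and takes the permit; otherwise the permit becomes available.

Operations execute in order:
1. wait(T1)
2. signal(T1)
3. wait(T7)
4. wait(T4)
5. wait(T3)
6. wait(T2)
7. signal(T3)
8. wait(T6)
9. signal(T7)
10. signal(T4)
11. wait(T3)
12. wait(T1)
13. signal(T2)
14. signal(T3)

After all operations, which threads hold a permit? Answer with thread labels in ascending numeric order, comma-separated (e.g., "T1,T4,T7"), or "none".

Step 1: wait(T1) -> count=2 queue=[] holders={T1}
Step 2: signal(T1) -> count=3 queue=[] holders={none}
Step 3: wait(T7) -> count=2 queue=[] holders={T7}
Step 4: wait(T4) -> count=1 queue=[] holders={T4,T7}
Step 5: wait(T3) -> count=0 queue=[] holders={T3,T4,T7}
Step 6: wait(T2) -> count=0 queue=[T2] holders={T3,T4,T7}
Step 7: signal(T3) -> count=0 queue=[] holders={T2,T4,T7}
Step 8: wait(T6) -> count=0 queue=[T6] holders={T2,T4,T7}
Step 9: signal(T7) -> count=0 queue=[] holders={T2,T4,T6}
Step 10: signal(T4) -> count=1 queue=[] holders={T2,T6}
Step 11: wait(T3) -> count=0 queue=[] holders={T2,T3,T6}
Step 12: wait(T1) -> count=0 queue=[T1] holders={T2,T3,T6}
Step 13: signal(T2) -> count=0 queue=[] holders={T1,T3,T6}
Step 14: signal(T3) -> count=1 queue=[] holders={T1,T6}
Final holders: T1,T6

Answer: T1,T6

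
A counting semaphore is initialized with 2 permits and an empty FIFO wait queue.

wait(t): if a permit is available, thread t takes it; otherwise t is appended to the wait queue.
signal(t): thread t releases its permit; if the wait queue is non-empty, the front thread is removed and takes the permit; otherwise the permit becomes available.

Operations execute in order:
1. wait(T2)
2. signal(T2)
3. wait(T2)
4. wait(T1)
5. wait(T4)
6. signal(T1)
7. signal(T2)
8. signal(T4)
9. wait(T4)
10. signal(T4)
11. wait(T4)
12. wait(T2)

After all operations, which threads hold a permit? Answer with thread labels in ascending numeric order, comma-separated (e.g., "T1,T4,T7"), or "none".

Answer: T2,T4

Derivation:
Step 1: wait(T2) -> count=1 queue=[] holders={T2}
Step 2: signal(T2) -> count=2 queue=[] holders={none}
Step 3: wait(T2) -> count=1 queue=[] holders={T2}
Step 4: wait(T1) -> count=0 queue=[] holders={T1,T2}
Step 5: wait(T4) -> count=0 queue=[T4] holders={T1,T2}
Step 6: signal(T1) -> count=0 queue=[] holders={T2,T4}
Step 7: signal(T2) -> count=1 queue=[] holders={T4}
Step 8: signal(T4) -> count=2 queue=[] holders={none}
Step 9: wait(T4) -> count=1 queue=[] holders={T4}
Step 10: signal(T4) -> count=2 queue=[] holders={none}
Step 11: wait(T4) -> count=1 queue=[] holders={T4}
Step 12: wait(T2) -> count=0 queue=[] holders={T2,T4}
Final holders: T2,T4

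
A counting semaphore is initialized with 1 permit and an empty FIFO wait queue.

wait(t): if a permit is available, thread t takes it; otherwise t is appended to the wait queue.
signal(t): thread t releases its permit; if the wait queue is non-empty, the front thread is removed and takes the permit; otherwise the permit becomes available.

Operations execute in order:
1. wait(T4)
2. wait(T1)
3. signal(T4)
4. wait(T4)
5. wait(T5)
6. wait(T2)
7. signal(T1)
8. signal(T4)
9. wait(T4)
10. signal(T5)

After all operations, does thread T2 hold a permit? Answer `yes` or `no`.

Answer: yes

Derivation:
Step 1: wait(T4) -> count=0 queue=[] holders={T4}
Step 2: wait(T1) -> count=0 queue=[T1] holders={T4}
Step 3: signal(T4) -> count=0 queue=[] holders={T1}
Step 4: wait(T4) -> count=0 queue=[T4] holders={T1}
Step 5: wait(T5) -> count=0 queue=[T4,T5] holders={T1}
Step 6: wait(T2) -> count=0 queue=[T4,T5,T2] holders={T1}
Step 7: signal(T1) -> count=0 queue=[T5,T2] holders={T4}
Step 8: signal(T4) -> count=0 queue=[T2] holders={T5}
Step 9: wait(T4) -> count=0 queue=[T2,T4] holders={T5}
Step 10: signal(T5) -> count=0 queue=[T4] holders={T2}
Final holders: {T2} -> T2 in holders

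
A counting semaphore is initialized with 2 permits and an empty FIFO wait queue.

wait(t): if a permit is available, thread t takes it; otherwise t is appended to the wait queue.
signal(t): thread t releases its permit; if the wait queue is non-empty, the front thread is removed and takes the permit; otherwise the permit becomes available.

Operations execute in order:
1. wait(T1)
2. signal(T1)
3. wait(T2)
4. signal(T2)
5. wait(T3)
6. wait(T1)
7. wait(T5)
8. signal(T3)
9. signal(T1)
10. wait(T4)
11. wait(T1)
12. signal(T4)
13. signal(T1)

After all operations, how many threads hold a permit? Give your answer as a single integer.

Step 1: wait(T1) -> count=1 queue=[] holders={T1}
Step 2: signal(T1) -> count=2 queue=[] holders={none}
Step 3: wait(T2) -> count=1 queue=[] holders={T2}
Step 4: signal(T2) -> count=2 queue=[] holders={none}
Step 5: wait(T3) -> count=1 queue=[] holders={T3}
Step 6: wait(T1) -> count=0 queue=[] holders={T1,T3}
Step 7: wait(T5) -> count=0 queue=[T5] holders={T1,T3}
Step 8: signal(T3) -> count=0 queue=[] holders={T1,T5}
Step 9: signal(T1) -> count=1 queue=[] holders={T5}
Step 10: wait(T4) -> count=0 queue=[] holders={T4,T5}
Step 11: wait(T1) -> count=0 queue=[T1] holders={T4,T5}
Step 12: signal(T4) -> count=0 queue=[] holders={T1,T5}
Step 13: signal(T1) -> count=1 queue=[] holders={T5}
Final holders: {T5} -> 1 thread(s)

Answer: 1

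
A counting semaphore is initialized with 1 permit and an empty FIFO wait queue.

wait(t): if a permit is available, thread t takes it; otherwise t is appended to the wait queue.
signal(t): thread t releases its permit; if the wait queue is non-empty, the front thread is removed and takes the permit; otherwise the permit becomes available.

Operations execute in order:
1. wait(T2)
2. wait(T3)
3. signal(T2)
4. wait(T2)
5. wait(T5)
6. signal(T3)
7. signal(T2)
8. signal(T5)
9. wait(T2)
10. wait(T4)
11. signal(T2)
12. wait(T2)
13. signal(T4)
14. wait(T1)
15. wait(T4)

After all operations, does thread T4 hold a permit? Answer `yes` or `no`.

Step 1: wait(T2) -> count=0 queue=[] holders={T2}
Step 2: wait(T3) -> count=0 queue=[T3] holders={T2}
Step 3: signal(T2) -> count=0 queue=[] holders={T3}
Step 4: wait(T2) -> count=0 queue=[T2] holders={T3}
Step 5: wait(T5) -> count=0 queue=[T2,T5] holders={T3}
Step 6: signal(T3) -> count=0 queue=[T5] holders={T2}
Step 7: signal(T2) -> count=0 queue=[] holders={T5}
Step 8: signal(T5) -> count=1 queue=[] holders={none}
Step 9: wait(T2) -> count=0 queue=[] holders={T2}
Step 10: wait(T4) -> count=0 queue=[T4] holders={T2}
Step 11: signal(T2) -> count=0 queue=[] holders={T4}
Step 12: wait(T2) -> count=0 queue=[T2] holders={T4}
Step 13: signal(T4) -> count=0 queue=[] holders={T2}
Step 14: wait(T1) -> count=0 queue=[T1] holders={T2}
Step 15: wait(T4) -> count=0 queue=[T1,T4] holders={T2}
Final holders: {T2} -> T4 not in holders

Answer: no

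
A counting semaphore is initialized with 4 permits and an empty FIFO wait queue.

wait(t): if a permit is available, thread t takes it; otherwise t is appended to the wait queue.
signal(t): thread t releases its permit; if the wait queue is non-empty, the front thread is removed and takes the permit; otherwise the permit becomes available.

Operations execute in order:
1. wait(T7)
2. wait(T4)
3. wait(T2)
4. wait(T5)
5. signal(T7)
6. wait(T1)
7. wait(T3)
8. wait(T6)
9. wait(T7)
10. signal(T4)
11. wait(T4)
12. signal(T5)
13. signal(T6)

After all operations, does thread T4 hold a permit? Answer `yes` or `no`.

Answer: no

Derivation:
Step 1: wait(T7) -> count=3 queue=[] holders={T7}
Step 2: wait(T4) -> count=2 queue=[] holders={T4,T7}
Step 3: wait(T2) -> count=1 queue=[] holders={T2,T4,T7}
Step 4: wait(T5) -> count=0 queue=[] holders={T2,T4,T5,T7}
Step 5: signal(T7) -> count=1 queue=[] holders={T2,T4,T5}
Step 6: wait(T1) -> count=0 queue=[] holders={T1,T2,T4,T5}
Step 7: wait(T3) -> count=0 queue=[T3] holders={T1,T2,T4,T5}
Step 8: wait(T6) -> count=0 queue=[T3,T6] holders={T1,T2,T4,T5}
Step 9: wait(T7) -> count=0 queue=[T3,T6,T7] holders={T1,T2,T4,T5}
Step 10: signal(T4) -> count=0 queue=[T6,T7] holders={T1,T2,T3,T5}
Step 11: wait(T4) -> count=0 queue=[T6,T7,T4] holders={T1,T2,T3,T5}
Step 12: signal(T5) -> count=0 queue=[T7,T4] holders={T1,T2,T3,T6}
Step 13: signal(T6) -> count=0 queue=[T4] holders={T1,T2,T3,T7}
Final holders: {T1,T2,T3,T7} -> T4 not in holders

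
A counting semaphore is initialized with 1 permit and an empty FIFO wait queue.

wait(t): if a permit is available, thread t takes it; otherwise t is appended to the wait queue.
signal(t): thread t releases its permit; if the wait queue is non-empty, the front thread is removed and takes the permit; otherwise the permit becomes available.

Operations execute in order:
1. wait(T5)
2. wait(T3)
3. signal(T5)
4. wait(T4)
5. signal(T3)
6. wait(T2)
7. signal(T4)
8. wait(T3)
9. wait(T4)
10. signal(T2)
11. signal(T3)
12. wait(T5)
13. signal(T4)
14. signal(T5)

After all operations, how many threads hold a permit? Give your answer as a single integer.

Step 1: wait(T5) -> count=0 queue=[] holders={T5}
Step 2: wait(T3) -> count=0 queue=[T3] holders={T5}
Step 3: signal(T5) -> count=0 queue=[] holders={T3}
Step 4: wait(T4) -> count=0 queue=[T4] holders={T3}
Step 5: signal(T3) -> count=0 queue=[] holders={T4}
Step 6: wait(T2) -> count=0 queue=[T2] holders={T4}
Step 7: signal(T4) -> count=0 queue=[] holders={T2}
Step 8: wait(T3) -> count=0 queue=[T3] holders={T2}
Step 9: wait(T4) -> count=0 queue=[T3,T4] holders={T2}
Step 10: signal(T2) -> count=0 queue=[T4] holders={T3}
Step 11: signal(T3) -> count=0 queue=[] holders={T4}
Step 12: wait(T5) -> count=0 queue=[T5] holders={T4}
Step 13: signal(T4) -> count=0 queue=[] holders={T5}
Step 14: signal(T5) -> count=1 queue=[] holders={none}
Final holders: {none} -> 0 thread(s)

Answer: 0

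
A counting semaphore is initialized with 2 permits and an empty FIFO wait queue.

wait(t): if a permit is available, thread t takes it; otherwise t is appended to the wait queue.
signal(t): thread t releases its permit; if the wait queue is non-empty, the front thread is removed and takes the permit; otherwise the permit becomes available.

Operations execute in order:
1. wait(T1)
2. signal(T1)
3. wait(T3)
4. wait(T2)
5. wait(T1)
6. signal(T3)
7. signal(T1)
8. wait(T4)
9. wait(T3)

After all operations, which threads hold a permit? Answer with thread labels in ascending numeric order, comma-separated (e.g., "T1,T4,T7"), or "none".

Answer: T2,T4

Derivation:
Step 1: wait(T1) -> count=1 queue=[] holders={T1}
Step 2: signal(T1) -> count=2 queue=[] holders={none}
Step 3: wait(T3) -> count=1 queue=[] holders={T3}
Step 4: wait(T2) -> count=0 queue=[] holders={T2,T3}
Step 5: wait(T1) -> count=0 queue=[T1] holders={T2,T3}
Step 6: signal(T3) -> count=0 queue=[] holders={T1,T2}
Step 7: signal(T1) -> count=1 queue=[] holders={T2}
Step 8: wait(T4) -> count=0 queue=[] holders={T2,T4}
Step 9: wait(T3) -> count=0 queue=[T3] holders={T2,T4}
Final holders: T2,T4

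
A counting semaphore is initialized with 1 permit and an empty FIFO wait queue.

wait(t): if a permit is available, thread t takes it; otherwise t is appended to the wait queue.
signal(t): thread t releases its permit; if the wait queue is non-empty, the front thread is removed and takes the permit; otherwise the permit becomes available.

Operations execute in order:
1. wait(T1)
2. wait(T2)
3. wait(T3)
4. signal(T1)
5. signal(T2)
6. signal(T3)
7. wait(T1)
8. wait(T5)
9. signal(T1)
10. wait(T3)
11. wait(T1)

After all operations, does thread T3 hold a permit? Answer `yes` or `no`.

Step 1: wait(T1) -> count=0 queue=[] holders={T1}
Step 2: wait(T2) -> count=0 queue=[T2] holders={T1}
Step 3: wait(T3) -> count=0 queue=[T2,T3] holders={T1}
Step 4: signal(T1) -> count=0 queue=[T3] holders={T2}
Step 5: signal(T2) -> count=0 queue=[] holders={T3}
Step 6: signal(T3) -> count=1 queue=[] holders={none}
Step 7: wait(T1) -> count=0 queue=[] holders={T1}
Step 8: wait(T5) -> count=0 queue=[T5] holders={T1}
Step 9: signal(T1) -> count=0 queue=[] holders={T5}
Step 10: wait(T3) -> count=0 queue=[T3] holders={T5}
Step 11: wait(T1) -> count=0 queue=[T3,T1] holders={T5}
Final holders: {T5} -> T3 not in holders

Answer: no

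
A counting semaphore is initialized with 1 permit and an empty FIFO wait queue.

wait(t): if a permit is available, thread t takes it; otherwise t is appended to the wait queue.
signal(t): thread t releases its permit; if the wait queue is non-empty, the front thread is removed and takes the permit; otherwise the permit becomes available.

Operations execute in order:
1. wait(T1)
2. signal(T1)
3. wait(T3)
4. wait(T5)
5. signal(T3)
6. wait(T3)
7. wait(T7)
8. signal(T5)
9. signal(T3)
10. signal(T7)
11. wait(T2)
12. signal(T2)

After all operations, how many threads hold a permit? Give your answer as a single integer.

Step 1: wait(T1) -> count=0 queue=[] holders={T1}
Step 2: signal(T1) -> count=1 queue=[] holders={none}
Step 3: wait(T3) -> count=0 queue=[] holders={T3}
Step 4: wait(T5) -> count=0 queue=[T5] holders={T3}
Step 5: signal(T3) -> count=0 queue=[] holders={T5}
Step 6: wait(T3) -> count=0 queue=[T3] holders={T5}
Step 7: wait(T7) -> count=0 queue=[T3,T7] holders={T5}
Step 8: signal(T5) -> count=0 queue=[T7] holders={T3}
Step 9: signal(T3) -> count=0 queue=[] holders={T7}
Step 10: signal(T7) -> count=1 queue=[] holders={none}
Step 11: wait(T2) -> count=0 queue=[] holders={T2}
Step 12: signal(T2) -> count=1 queue=[] holders={none}
Final holders: {none} -> 0 thread(s)

Answer: 0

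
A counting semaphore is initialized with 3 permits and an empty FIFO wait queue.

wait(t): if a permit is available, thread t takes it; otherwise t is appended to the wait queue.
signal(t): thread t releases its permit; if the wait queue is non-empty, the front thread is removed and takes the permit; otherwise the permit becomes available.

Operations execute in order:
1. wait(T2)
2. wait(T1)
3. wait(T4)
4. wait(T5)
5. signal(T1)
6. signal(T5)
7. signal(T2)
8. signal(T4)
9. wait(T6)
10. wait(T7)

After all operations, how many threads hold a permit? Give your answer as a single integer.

Answer: 2

Derivation:
Step 1: wait(T2) -> count=2 queue=[] holders={T2}
Step 2: wait(T1) -> count=1 queue=[] holders={T1,T2}
Step 3: wait(T4) -> count=0 queue=[] holders={T1,T2,T4}
Step 4: wait(T5) -> count=0 queue=[T5] holders={T1,T2,T4}
Step 5: signal(T1) -> count=0 queue=[] holders={T2,T4,T5}
Step 6: signal(T5) -> count=1 queue=[] holders={T2,T4}
Step 7: signal(T2) -> count=2 queue=[] holders={T4}
Step 8: signal(T4) -> count=3 queue=[] holders={none}
Step 9: wait(T6) -> count=2 queue=[] holders={T6}
Step 10: wait(T7) -> count=1 queue=[] holders={T6,T7}
Final holders: {T6,T7} -> 2 thread(s)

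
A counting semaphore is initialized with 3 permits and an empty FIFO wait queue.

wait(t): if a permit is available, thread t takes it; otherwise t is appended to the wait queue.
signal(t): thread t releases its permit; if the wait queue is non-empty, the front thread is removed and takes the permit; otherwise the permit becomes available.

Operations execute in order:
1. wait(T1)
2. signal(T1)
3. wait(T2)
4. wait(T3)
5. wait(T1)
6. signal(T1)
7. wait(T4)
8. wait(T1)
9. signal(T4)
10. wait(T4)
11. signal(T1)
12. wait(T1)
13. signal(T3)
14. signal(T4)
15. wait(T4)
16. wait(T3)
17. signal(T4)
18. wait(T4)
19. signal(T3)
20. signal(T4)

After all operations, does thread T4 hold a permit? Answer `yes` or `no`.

Answer: no

Derivation:
Step 1: wait(T1) -> count=2 queue=[] holders={T1}
Step 2: signal(T1) -> count=3 queue=[] holders={none}
Step 3: wait(T2) -> count=2 queue=[] holders={T2}
Step 4: wait(T3) -> count=1 queue=[] holders={T2,T3}
Step 5: wait(T1) -> count=0 queue=[] holders={T1,T2,T3}
Step 6: signal(T1) -> count=1 queue=[] holders={T2,T3}
Step 7: wait(T4) -> count=0 queue=[] holders={T2,T3,T4}
Step 8: wait(T1) -> count=0 queue=[T1] holders={T2,T3,T4}
Step 9: signal(T4) -> count=0 queue=[] holders={T1,T2,T3}
Step 10: wait(T4) -> count=0 queue=[T4] holders={T1,T2,T3}
Step 11: signal(T1) -> count=0 queue=[] holders={T2,T3,T4}
Step 12: wait(T1) -> count=0 queue=[T1] holders={T2,T3,T4}
Step 13: signal(T3) -> count=0 queue=[] holders={T1,T2,T4}
Step 14: signal(T4) -> count=1 queue=[] holders={T1,T2}
Step 15: wait(T4) -> count=0 queue=[] holders={T1,T2,T4}
Step 16: wait(T3) -> count=0 queue=[T3] holders={T1,T2,T4}
Step 17: signal(T4) -> count=0 queue=[] holders={T1,T2,T3}
Step 18: wait(T4) -> count=0 queue=[T4] holders={T1,T2,T3}
Step 19: signal(T3) -> count=0 queue=[] holders={T1,T2,T4}
Step 20: signal(T4) -> count=1 queue=[] holders={T1,T2}
Final holders: {T1,T2} -> T4 not in holders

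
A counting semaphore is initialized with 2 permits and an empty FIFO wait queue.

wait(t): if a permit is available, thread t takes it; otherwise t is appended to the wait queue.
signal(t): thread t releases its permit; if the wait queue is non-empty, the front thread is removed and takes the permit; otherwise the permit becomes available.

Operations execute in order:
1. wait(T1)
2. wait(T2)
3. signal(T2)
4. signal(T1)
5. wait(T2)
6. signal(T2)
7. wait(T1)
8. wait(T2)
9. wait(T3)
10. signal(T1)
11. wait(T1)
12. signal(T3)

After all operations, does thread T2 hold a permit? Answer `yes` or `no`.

Step 1: wait(T1) -> count=1 queue=[] holders={T1}
Step 2: wait(T2) -> count=0 queue=[] holders={T1,T2}
Step 3: signal(T2) -> count=1 queue=[] holders={T1}
Step 4: signal(T1) -> count=2 queue=[] holders={none}
Step 5: wait(T2) -> count=1 queue=[] holders={T2}
Step 6: signal(T2) -> count=2 queue=[] holders={none}
Step 7: wait(T1) -> count=1 queue=[] holders={T1}
Step 8: wait(T2) -> count=0 queue=[] holders={T1,T2}
Step 9: wait(T3) -> count=0 queue=[T3] holders={T1,T2}
Step 10: signal(T1) -> count=0 queue=[] holders={T2,T3}
Step 11: wait(T1) -> count=0 queue=[T1] holders={T2,T3}
Step 12: signal(T3) -> count=0 queue=[] holders={T1,T2}
Final holders: {T1,T2} -> T2 in holders

Answer: yes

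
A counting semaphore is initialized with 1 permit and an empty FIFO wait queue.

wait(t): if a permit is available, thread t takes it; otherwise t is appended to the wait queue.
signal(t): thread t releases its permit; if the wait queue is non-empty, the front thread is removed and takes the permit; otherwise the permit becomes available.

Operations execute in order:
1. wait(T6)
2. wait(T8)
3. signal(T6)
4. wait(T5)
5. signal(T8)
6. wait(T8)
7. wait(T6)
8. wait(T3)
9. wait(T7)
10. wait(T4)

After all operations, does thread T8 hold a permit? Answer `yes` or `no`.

Answer: no

Derivation:
Step 1: wait(T6) -> count=0 queue=[] holders={T6}
Step 2: wait(T8) -> count=0 queue=[T8] holders={T6}
Step 3: signal(T6) -> count=0 queue=[] holders={T8}
Step 4: wait(T5) -> count=0 queue=[T5] holders={T8}
Step 5: signal(T8) -> count=0 queue=[] holders={T5}
Step 6: wait(T8) -> count=0 queue=[T8] holders={T5}
Step 7: wait(T6) -> count=0 queue=[T8,T6] holders={T5}
Step 8: wait(T3) -> count=0 queue=[T8,T6,T3] holders={T5}
Step 9: wait(T7) -> count=0 queue=[T8,T6,T3,T7] holders={T5}
Step 10: wait(T4) -> count=0 queue=[T8,T6,T3,T7,T4] holders={T5}
Final holders: {T5} -> T8 not in holders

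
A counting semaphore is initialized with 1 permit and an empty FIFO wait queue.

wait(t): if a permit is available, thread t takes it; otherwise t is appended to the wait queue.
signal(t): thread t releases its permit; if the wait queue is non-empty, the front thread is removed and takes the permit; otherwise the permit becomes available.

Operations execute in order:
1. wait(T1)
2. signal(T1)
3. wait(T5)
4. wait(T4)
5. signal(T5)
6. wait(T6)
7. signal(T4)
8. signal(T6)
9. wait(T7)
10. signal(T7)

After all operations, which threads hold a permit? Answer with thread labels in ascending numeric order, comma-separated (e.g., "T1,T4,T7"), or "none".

Answer: none

Derivation:
Step 1: wait(T1) -> count=0 queue=[] holders={T1}
Step 2: signal(T1) -> count=1 queue=[] holders={none}
Step 3: wait(T5) -> count=0 queue=[] holders={T5}
Step 4: wait(T4) -> count=0 queue=[T4] holders={T5}
Step 5: signal(T5) -> count=0 queue=[] holders={T4}
Step 6: wait(T6) -> count=0 queue=[T6] holders={T4}
Step 7: signal(T4) -> count=0 queue=[] holders={T6}
Step 8: signal(T6) -> count=1 queue=[] holders={none}
Step 9: wait(T7) -> count=0 queue=[] holders={T7}
Step 10: signal(T7) -> count=1 queue=[] holders={none}
Final holders: none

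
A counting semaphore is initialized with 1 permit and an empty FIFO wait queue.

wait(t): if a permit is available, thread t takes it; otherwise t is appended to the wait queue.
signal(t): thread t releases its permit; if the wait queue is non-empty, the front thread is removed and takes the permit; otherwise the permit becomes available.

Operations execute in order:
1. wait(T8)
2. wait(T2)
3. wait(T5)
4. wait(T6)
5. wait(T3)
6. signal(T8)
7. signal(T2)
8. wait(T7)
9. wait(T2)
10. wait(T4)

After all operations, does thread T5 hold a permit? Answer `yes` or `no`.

Step 1: wait(T8) -> count=0 queue=[] holders={T8}
Step 2: wait(T2) -> count=0 queue=[T2] holders={T8}
Step 3: wait(T5) -> count=0 queue=[T2,T5] holders={T8}
Step 4: wait(T6) -> count=0 queue=[T2,T5,T6] holders={T8}
Step 5: wait(T3) -> count=0 queue=[T2,T5,T6,T3] holders={T8}
Step 6: signal(T8) -> count=0 queue=[T5,T6,T3] holders={T2}
Step 7: signal(T2) -> count=0 queue=[T6,T3] holders={T5}
Step 8: wait(T7) -> count=0 queue=[T6,T3,T7] holders={T5}
Step 9: wait(T2) -> count=0 queue=[T6,T3,T7,T2] holders={T5}
Step 10: wait(T4) -> count=0 queue=[T6,T3,T7,T2,T4] holders={T5}
Final holders: {T5} -> T5 in holders

Answer: yes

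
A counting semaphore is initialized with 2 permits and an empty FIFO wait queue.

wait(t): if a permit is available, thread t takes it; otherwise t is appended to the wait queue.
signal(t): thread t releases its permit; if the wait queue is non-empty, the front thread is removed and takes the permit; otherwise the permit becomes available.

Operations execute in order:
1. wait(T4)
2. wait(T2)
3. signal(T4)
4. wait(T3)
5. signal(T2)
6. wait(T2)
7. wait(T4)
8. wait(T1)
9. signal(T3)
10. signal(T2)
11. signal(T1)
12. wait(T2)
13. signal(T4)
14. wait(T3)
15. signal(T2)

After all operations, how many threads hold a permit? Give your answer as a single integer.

Answer: 1

Derivation:
Step 1: wait(T4) -> count=1 queue=[] holders={T4}
Step 2: wait(T2) -> count=0 queue=[] holders={T2,T4}
Step 3: signal(T4) -> count=1 queue=[] holders={T2}
Step 4: wait(T3) -> count=0 queue=[] holders={T2,T3}
Step 5: signal(T2) -> count=1 queue=[] holders={T3}
Step 6: wait(T2) -> count=0 queue=[] holders={T2,T3}
Step 7: wait(T4) -> count=0 queue=[T4] holders={T2,T3}
Step 8: wait(T1) -> count=0 queue=[T4,T1] holders={T2,T3}
Step 9: signal(T3) -> count=0 queue=[T1] holders={T2,T4}
Step 10: signal(T2) -> count=0 queue=[] holders={T1,T4}
Step 11: signal(T1) -> count=1 queue=[] holders={T4}
Step 12: wait(T2) -> count=0 queue=[] holders={T2,T4}
Step 13: signal(T4) -> count=1 queue=[] holders={T2}
Step 14: wait(T3) -> count=0 queue=[] holders={T2,T3}
Step 15: signal(T2) -> count=1 queue=[] holders={T3}
Final holders: {T3} -> 1 thread(s)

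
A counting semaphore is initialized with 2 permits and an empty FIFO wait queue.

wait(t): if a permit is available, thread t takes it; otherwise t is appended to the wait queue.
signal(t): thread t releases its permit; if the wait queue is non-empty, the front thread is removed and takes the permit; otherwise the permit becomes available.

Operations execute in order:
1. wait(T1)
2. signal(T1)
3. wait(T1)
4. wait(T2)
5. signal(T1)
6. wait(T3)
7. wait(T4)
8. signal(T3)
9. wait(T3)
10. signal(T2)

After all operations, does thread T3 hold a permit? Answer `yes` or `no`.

Answer: yes

Derivation:
Step 1: wait(T1) -> count=1 queue=[] holders={T1}
Step 2: signal(T1) -> count=2 queue=[] holders={none}
Step 3: wait(T1) -> count=1 queue=[] holders={T1}
Step 4: wait(T2) -> count=0 queue=[] holders={T1,T2}
Step 5: signal(T1) -> count=1 queue=[] holders={T2}
Step 6: wait(T3) -> count=0 queue=[] holders={T2,T3}
Step 7: wait(T4) -> count=0 queue=[T4] holders={T2,T3}
Step 8: signal(T3) -> count=0 queue=[] holders={T2,T4}
Step 9: wait(T3) -> count=0 queue=[T3] holders={T2,T4}
Step 10: signal(T2) -> count=0 queue=[] holders={T3,T4}
Final holders: {T3,T4} -> T3 in holders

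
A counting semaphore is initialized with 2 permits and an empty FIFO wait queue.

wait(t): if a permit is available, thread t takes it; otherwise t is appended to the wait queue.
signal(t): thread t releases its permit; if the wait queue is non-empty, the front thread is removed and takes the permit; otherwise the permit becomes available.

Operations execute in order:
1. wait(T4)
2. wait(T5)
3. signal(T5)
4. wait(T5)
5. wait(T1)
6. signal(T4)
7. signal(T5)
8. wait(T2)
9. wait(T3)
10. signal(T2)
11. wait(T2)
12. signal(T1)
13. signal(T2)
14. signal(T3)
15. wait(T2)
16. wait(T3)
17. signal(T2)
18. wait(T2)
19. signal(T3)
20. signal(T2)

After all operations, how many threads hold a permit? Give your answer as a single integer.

Step 1: wait(T4) -> count=1 queue=[] holders={T4}
Step 2: wait(T5) -> count=0 queue=[] holders={T4,T5}
Step 3: signal(T5) -> count=1 queue=[] holders={T4}
Step 4: wait(T5) -> count=0 queue=[] holders={T4,T5}
Step 5: wait(T1) -> count=0 queue=[T1] holders={T4,T5}
Step 6: signal(T4) -> count=0 queue=[] holders={T1,T5}
Step 7: signal(T5) -> count=1 queue=[] holders={T1}
Step 8: wait(T2) -> count=0 queue=[] holders={T1,T2}
Step 9: wait(T3) -> count=0 queue=[T3] holders={T1,T2}
Step 10: signal(T2) -> count=0 queue=[] holders={T1,T3}
Step 11: wait(T2) -> count=0 queue=[T2] holders={T1,T3}
Step 12: signal(T1) -> count=0 queue=[] holders={T2,T3}
Step 13: signal(T2) -> count=1 queue=[] holders={T3}
Step 14: signal(T3) -> count=2 queue=[] holders={none}
Step 15: wait(T2) -> count=1 queue=[] holders={T2}
Step 16: wait(T3) -> count=0 queue=[] holders={T2,T3}
Step 17: signal(T2) -> count=1 queue=[] holders={T3}
Step 18: wait(T2) -> count=0 queue=[] holders={T2,T3}
Step 19: signal(T3) -> count=1 queue=[] holders={T2}
Step 20: signal(T2) -> count=2 queue=[] holders={none}
Final holders: {none} -> 0 thread(s)

Answer: 0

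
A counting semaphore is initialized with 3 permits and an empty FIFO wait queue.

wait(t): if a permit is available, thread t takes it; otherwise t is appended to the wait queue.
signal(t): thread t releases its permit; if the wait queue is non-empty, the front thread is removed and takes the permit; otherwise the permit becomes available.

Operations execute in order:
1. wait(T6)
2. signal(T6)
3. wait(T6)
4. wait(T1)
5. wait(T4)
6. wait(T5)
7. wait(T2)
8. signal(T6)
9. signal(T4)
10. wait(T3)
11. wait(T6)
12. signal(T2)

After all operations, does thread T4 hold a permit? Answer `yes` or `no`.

Step 1: wait(T6) -> count=2 queue=[] holders={T6}
Step 2: signal(T6) -> count=3 queue=[] holders={none}
Step 3: wait(T6) -> count=2 queue=[] holders={T6}
Step 4: wait(T1) -> count=1 queue=[] holders={T1,T6}
Step 5: wait(T4) -> count=0 queue=[] holders={T1,T4,T6}
Step 6: wait(T5) -> count=0 queue=[T5] holders={T1,T4,T6}
Step 7: wait(T2) -> count=0 queue=[T5,T2] holders={T1,T4,T6}
Step 8: signal(T6) -> count=0 queue=[T2] holders={T1,T4,T5}
Step 9: signal(T4) -> count=0 queue=[] holders={T1,T2,T5}
Step 10: wait(T3) -> count=0 queue=[T3] holders={T1,T2,T5}
Step 11: wait(T6) -> count=0 queue=[T3,T6] holders={T1,T2,T5}
Step 12: signal(T2) -> count=0 queue=[T6] holders={T1,T3,T5}
Final holders: {T1,T3,T5} -> T4 not in holders

Answer: no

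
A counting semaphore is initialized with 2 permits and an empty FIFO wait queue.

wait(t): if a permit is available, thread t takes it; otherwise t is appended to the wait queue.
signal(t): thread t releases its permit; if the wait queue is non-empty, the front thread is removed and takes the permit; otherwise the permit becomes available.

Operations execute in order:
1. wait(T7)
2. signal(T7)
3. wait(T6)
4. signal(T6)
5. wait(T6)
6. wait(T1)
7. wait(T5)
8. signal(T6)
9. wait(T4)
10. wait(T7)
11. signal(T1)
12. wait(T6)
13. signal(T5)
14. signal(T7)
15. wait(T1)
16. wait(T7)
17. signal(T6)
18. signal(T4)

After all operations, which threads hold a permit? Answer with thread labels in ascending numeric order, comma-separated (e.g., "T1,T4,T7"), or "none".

Answer: T1,T7

Derivation:
Step 1: wait(T7) -> count=1 queue=[] holders={T7}
Step 2: signal(T7) -> count=2 queue=[] holders={none}
Step 3: wait(T6) -> count=1 queue=[] holders={T6}
Step 4: signal(T6) -> count=2 queue=[] holders={none}
Step 5: wait(T6) -> count=1 queue=[] holders={T6}
Step 6: wait(T1) -> count=0 queue=[] holders={T1,T6}
Step 7: wait(T5) -> count=0 queue=[T5] holders={T1,T6}
Step 8: signal(T6) -> count=0 queue=[] holders={T1,T5}
Step 9: wait(T4) -> count=0 queue=[T4] holders={T1,T5}
Step 10: wait(T7) -> count=0 queue=[T4,T7] holders={T1,T5}
Step 11: signal(T1) -> count=0 queue=[T7] holders={T4,T5}
Step 12: wait(T6) -> count=0 queue=[T7,T6] holders={T4,T5}
Step 13: signal(T5) -> count=0 queue=[T6] holders={T4,T7}
Step 14: signal(T7) -> count=0 queue=[] holders={T4,T6}
Step 15: wait(T1) -> count=0 queue=[T1] holders={T4,T6}
Step 16: wait(T7) -> count=0 queue=[T1,T7] holders={T4,T6}
Step 17: signal(T6) -> count=0 queue=[T7] holders={T1,T4}
Step 18: signal(T4) -> count=0 queue=[] holders={T1,T7}
Final holders: T1,T7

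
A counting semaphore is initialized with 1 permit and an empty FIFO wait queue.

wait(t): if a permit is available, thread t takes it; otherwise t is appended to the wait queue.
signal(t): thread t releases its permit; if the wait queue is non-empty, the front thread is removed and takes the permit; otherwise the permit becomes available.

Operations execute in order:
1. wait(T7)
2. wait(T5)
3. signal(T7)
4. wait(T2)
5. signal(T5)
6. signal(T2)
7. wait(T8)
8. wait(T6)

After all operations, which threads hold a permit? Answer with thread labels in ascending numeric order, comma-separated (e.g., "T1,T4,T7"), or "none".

Answer: T8

Derivation:
Step 1: wait(T7) -> count=0 queue=[] holders={T7}
Step 2: wait(T5) -> count=0 queue=[T5] holders={T7}
Step 3: signal(T7) -> count=0 queue=[] holders={T5}
Step 4: wait(T2) -> count=0 queue=[T2] holders={T5}
Step 5: signal(T5) -> count=0 queue=[] holders={T2}
Step 6: signal(T2) -> count=1 queue=[] holders={none}
Step 7: wait(T8) -> count=0 queue=[] holders={T8}
Step 8: wait(T6) -> count=0 queue=[T6] holders={T8}
Final holders: T8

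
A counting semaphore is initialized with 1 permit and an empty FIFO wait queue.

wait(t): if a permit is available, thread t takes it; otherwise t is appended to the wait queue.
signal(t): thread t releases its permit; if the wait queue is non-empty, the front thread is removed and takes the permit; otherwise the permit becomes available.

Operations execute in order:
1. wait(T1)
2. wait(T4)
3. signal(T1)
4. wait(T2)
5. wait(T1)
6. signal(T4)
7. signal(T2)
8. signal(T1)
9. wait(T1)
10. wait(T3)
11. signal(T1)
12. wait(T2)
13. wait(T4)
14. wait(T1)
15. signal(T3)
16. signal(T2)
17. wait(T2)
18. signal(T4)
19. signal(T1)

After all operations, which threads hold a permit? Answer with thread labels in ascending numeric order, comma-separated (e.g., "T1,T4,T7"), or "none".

Answer: T2

Derivation:
Step 1: wait(T1) -> count=0 queue=[] holders={T1}
Step 2: wait(T4) -> count=0 queue=[T4] holders={T1}
Step 3: signal(T1) -> count=0 queue=[] holders={T4}
Step 4: wait(T2) -> count=0 queue=[T2] holders={T4}
Step 5: wait(T1) -> count=0 queue=[T2,T1] holders={T4}
Step 6: signal(T4) -> count=0 queue=[T1] holders={T2}
Step 7: signal(T2) -> count=0 queue=[] holders={T1}
Step 8: signal(T1) -> count=1 queue=[] holders={none}
Step 9: wait(T1) -> count=0 queue=[] holders={T1}
Step 10: wait(T3) -> count=0 queue=[T3] holders={T1}
Step 11: signal(T1) -> count=0 queue=[] holders={T3}
Step 12: wait(T2) -> count=0 queue=[T2] holders={T3}
Step 13: wait(T4) -> count=0 queue=[T2,T4] holders={T3}
Step 14: wait(T1) -> count=0 queue=[T2,T4,T1] holders={T3}
Step 15: signal(T3) -> count=0 queue=[T4,T1] holders={T2}
Step 16: signal(T2) -> count=0 queue=[T1] holders={T4}
Step 17: wait(T2) -> count=0 queue=[T1,T2] holders={T4}
Step 18: signal(T4) -> count=0 queue=[T2] holders={T1}
Step 19: signal(T1) -> count=0 queue=[] holders={T2}
Final holders: T2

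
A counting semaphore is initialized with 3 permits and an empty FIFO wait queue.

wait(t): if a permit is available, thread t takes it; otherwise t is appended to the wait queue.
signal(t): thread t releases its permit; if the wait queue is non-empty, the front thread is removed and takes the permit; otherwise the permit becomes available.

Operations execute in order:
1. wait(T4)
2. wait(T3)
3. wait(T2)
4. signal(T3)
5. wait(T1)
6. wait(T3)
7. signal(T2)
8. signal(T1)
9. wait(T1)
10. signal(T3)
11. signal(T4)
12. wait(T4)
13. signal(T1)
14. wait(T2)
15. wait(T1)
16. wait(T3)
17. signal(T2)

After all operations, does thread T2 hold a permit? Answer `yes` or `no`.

Answer: no

Derivation:
Step 1: wait(T4) -> count=2 queue=[] holders={T4}
Step 2: wait(T3) -> count=1 queue=[] holders={T3,T4}
Step 3: wait(T2) -> count=0 queue=[] holders={T2,T3,T4}
Step 4: signal(T3) -> count=1 queue=[] holders={T2,T4}
Step 5: wait(T1) -> count=0 queue=[] holders={T1,T2,T4}
Step 6: wait(T3) -> count=0 queue=[T3] holders={T1,T2,T4}
Step 7: signal(T2) -> count=0 queue=[] holders={T1,T3,T4}
Step 8: signal(T1) -> count=1 queue=[] holders={T3,T4}
Step 9: wait(T1) -> count=0 queue=[] holders={T1,T3,T4}
Step 10: signal(T3) -> count=1 queue=[] holders={T1,T4}
Step 11: signal(T4) -> count=2 queue=[] holders={T1}
Step 12: wait(T4) -> count=1 queue=[] holders={T1,T4}
Step 13: signal(T1) -> count=2 queue=[] holders={T4}
Step 14: wait(T2) -> count=1 queue=[] holders={T2,T4}
Step 15: wait(T1) -> count=0 queue=[] holders={T1,T2,T4}
Step 16: wait(T3) -> count=0 queue=[T3] holders={T1,T2,T4}
Step 17: signal(T2) -> count=0 queue=[] holders={T1,T3,T4}
Final holders: {T1,T3,T4} -> T2 not in holders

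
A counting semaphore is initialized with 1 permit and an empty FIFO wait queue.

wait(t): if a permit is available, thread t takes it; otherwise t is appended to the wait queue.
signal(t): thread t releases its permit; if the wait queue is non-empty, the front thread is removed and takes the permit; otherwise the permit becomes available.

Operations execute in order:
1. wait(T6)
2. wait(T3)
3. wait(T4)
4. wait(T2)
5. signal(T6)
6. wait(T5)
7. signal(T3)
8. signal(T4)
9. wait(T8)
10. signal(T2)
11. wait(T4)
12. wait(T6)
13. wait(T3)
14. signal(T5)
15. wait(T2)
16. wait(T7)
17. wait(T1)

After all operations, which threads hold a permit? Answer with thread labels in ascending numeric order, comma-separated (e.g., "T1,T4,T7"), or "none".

Step 1: wait(T6) -> count=0 queue=[] holders={T6}
Step 2: wait(T3) -> count=0 queue=[T3] holders={T6}
Step 3: wait(T4) -> count=0 queue=[T3,T4] holders={T6}
Step 4: wait(T2) -> count=0 queue=[T3,T4,T2] holders={T6}
Step 5: signal(T6) -> count=0 queue=[T4,T2] holders={T3}
Step 6: wait(T5) -> count=0 queue=[T4,T2,T5] holders={T3}
Step 7: signal(T3) -> count=0 queue=[T2,T5] holders={T4}
Step 8: signal(T4) -> count=0 queue=[T5] holders={T2}
Step 9: wait(T8) -> count=0 queue=[T5,T8] holders={T2}
Step 10: signal(T2) -> count=0 queue=[T8] holders={T5}
Step 11: wait(T4) -> count=0 queue=[T8,T4] holders={T5}
Step 12: wait(T6) -> count=0 queue=[T8,T4,T6] holders={T5}
Step 13: wait(T3) -> count=0 queue=[T8,T4,T6,T3] holders={T5}
Step 14: signal(T5) -> count=0 queue=[T4,T6,T3] holders={T8}
Step 15: wait(T2) -> count=0 queue=[T4,T6,T3,T2] holders={T8}
Step 16: wait(T7) -> count=0 queue=[T4,T6,T3,T2,T7] holders={T8}
Step 17: wait(T1) -> count=0 queue=[T4,T6,T3,T2,T7,T1] holders={T8}
Final holders: T8

Answer: T8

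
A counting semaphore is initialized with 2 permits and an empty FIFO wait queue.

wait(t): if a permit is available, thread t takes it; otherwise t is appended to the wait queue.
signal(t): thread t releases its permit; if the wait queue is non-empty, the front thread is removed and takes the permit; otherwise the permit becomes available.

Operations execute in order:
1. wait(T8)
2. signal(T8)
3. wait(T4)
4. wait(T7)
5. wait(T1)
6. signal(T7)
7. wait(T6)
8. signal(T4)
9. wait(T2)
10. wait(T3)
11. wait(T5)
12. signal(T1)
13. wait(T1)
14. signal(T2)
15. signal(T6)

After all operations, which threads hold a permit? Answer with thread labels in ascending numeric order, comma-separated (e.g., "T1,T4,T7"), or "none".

Step 1: wait(T8) -> count=1 queue=[] holders={T8}
Step 2: signal(T8) -> count=2 queue=[] holders={none}
Step 3: wait(T4) -> count=1 queue=[] holders={T4}
Step 4: wait(T7) -> count=0 queue=[] holders={T4,T7}
Step 5: wait(T1) -> count=0 queue=[T1] holders={T4,T7}
Step 6: signal(T7) -> count=0 queue=[] holders={T1,T4}
Step 7: wait(T6) -> count=0 queue=[T6] holders={T1,T4}
Step 8: signal(T4) -> count=0 queue=[] holders={T1,T6}
Step 9: wait(T2) -> count=0 queue=[T2] holders={T1,T6}
Step 10: wait(T3) -> count=0 queue=[T2,T3] holders={T1,T6}
Step 11: wait(T5) -> count=0 queue=[T2,T3,T5] holders={T1,T6}
Step 12: signal(T1) -> count=0 queue=[T3,T5] holders={T2,T6}
Step 13: wait(T1) -> count=0 queue=[T3,T5,T1] holders={T2,T6}
Step 14: signal(T2) -> count=0 queue=[T5,T1] holders={T3,T6}
Step 15: signal(T6) -> count=0 queue=[T1] holders={T3,T5}
Final holders: T3,T5

Answer: T3,T5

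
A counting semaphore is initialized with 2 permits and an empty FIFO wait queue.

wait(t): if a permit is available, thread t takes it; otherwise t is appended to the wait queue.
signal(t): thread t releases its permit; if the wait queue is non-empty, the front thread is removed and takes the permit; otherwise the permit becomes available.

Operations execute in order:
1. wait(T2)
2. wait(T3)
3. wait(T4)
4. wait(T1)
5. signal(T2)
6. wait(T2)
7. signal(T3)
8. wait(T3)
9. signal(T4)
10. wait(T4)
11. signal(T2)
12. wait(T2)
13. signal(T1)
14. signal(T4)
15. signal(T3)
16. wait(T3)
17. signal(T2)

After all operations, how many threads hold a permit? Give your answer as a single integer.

Step 1: wait(T2) -> count=1 queue=[] holders={T2}
Step 2: wait(T3) -> count=0 queue=[] holders={T2,T3}
Step 3: wait(T4) -> count=0 queue=[T4] holders={T2,T3}
Step 4: wait(T1) -> count=0 queue=[T4,T1] holders={T2,T3}
Step 5: signal(T2) -> count=0 queue=[T1] holders={T3,T4}
Step 6: wait(T2) -> count=0 queue=[T1,T2] holders={T3,T4}
Step 7: signal(T3) -> count=0 queue=[T2] holders={T1,T4}
Step 8: wait(T3) -> count=0 queue=[T2,T3] holders={T1,T4}
Step 9: signal(T4) -> count=0 queue=[T3] holders={T1,T2}
Step 10: wait(T4) -> count=0 queue=[T3,T4] holders={T1,T2}
Step 11: signal(T2) -> count=0 queue=[T4] holders={T1,T3}
Step 12: wait(T2) -> count=0 queue=[T4,T2] holders={T1,T3}
Step 13: signal(T1) -> count=0 queue=[T2] holders={T3,T4}
Step 14: signal(T4) -> count=0 queue=[] holders={T2,T3}
Step 15: signal(T3) -> count=1 queue=[] holders={T2}
Step 16: wait(T3) -> count=0 queue=[] holders={T2,T3}
Step 17: signal(T2) -> count=1 queue=[] holders={T3}
Final holders: {T3} -> 1 thread(s)

Answer: 1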